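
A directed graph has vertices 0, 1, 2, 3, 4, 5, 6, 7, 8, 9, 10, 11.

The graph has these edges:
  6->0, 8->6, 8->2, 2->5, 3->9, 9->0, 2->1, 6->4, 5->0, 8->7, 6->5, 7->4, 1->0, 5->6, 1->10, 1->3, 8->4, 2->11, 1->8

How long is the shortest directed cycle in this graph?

2

For each vertex v, BFS finds the shortest path from v back to v.
The shortest such closed walk is 6 → 5 → 6, length 2.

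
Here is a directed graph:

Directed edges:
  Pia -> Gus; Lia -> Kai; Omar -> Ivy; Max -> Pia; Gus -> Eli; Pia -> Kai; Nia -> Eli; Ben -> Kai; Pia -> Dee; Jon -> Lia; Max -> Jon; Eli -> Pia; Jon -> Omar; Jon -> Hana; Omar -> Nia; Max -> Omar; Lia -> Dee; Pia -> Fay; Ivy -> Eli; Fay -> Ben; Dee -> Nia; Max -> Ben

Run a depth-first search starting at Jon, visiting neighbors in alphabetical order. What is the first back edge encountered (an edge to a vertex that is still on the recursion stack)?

Pia→Dee

DFS from Jon (visiting neighbors in alphabetical order); mark gray on enter, black on exit:
Jon gray
  Hana gray
  Hana black
  Lia gray
    Dee gray
      Nia gray
        Eli gray
          Pia gray
            Pia→Dee: Dee is gray → back edge
First back edge: Pia → Dee.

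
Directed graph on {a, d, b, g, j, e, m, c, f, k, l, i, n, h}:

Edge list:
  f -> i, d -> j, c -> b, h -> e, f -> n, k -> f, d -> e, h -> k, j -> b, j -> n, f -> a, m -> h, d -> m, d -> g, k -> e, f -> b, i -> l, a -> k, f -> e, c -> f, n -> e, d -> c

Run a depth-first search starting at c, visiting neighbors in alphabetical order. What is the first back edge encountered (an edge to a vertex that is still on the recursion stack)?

DFS from c (visiting neighbors in alphabetical order); mark gray on enter, black on exit:
c gray
  b gray
  b black
  f gray
    a gray
      k gray
        e gray
        e black
        k→f: f is gray → back edge
First back edge: k → f.

k→f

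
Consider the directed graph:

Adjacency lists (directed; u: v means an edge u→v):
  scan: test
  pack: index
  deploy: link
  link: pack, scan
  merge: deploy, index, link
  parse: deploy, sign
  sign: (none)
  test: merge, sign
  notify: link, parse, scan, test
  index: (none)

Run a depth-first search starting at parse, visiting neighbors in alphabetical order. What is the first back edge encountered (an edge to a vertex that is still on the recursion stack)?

DFS from parse (visiting neighbors in alphabetical order); mark gray on enter, black on exit:
parse gray
  deploy gray
    link gray
      pack gray
        index gray
        index black
      pack black
      scan gray
        test gray
          merge gray
            merge→deploy: deploy is gray → back edge
First back edge: merge → deploy.

merge→deploy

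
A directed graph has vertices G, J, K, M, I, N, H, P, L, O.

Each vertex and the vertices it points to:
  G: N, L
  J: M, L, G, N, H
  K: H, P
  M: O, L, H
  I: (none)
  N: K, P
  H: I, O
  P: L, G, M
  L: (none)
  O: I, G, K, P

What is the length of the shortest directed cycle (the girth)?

3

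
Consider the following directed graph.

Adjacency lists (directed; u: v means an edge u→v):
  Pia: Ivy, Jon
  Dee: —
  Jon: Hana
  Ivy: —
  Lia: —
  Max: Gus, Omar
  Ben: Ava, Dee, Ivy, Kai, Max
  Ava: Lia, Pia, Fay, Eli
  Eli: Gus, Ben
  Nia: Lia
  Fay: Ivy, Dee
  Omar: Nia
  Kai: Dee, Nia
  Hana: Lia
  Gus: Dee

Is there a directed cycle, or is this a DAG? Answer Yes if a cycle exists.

Yes

DFS with white/gray/black marking, starting from Pia:
Pia gray
  Ivy gray
  Ivy black
  Jon gray
    Hana gray
      Lia gray
      Lia black
    Hana black
  Jon black
Pia black
Dee gray
Dee black
Max gray
  Gus gray
    Gus→Dee: Dee black — skip
  Gus black
  Omar gray
    Nia gray
      Nia→Lia: Lia black — skip
    Nia black
  Omar black
Max black
Ben gray
  Ava gray
    Ava→Lia: Lia black — skip
    Ava→Pia: Pia black — skip
    Fay gray
      Fay→Ivy: Ivy black — skip
      Fay→Dee: Dee black — skip
    Fay black
    Eli gray
      Eli→Gus: Gus black — skip
      Eli→Ben: Ben is gray → back edge
Back edge found, so a cycle exists: Ben → Ava → Eli → Ben.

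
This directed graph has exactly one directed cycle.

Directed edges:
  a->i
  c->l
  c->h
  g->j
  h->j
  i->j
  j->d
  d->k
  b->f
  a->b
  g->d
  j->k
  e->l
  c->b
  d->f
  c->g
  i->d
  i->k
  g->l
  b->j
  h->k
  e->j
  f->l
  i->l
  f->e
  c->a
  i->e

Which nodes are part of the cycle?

DFS with gray/black marking from f:
f gray
  e gray
    j gray
      d gray
        d→f: f is gray → back edge
Back edge closes the cycle f → e → j → d → f; its vertices are {d, e, f, j}.

d, e, f, j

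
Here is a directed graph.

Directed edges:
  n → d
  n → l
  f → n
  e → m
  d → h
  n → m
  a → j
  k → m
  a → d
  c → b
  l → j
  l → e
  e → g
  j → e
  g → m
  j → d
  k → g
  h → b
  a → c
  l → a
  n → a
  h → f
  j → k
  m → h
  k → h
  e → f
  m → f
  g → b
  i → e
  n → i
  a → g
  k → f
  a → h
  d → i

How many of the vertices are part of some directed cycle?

A vertex is on a directed cycle iff it belongs to a strongly connected component of size ≥ 2 (or has a self-loop).
The vertices on cycles are {a, d, e, f, g, h, i, j, k, l, m, n} — 12 in total.

12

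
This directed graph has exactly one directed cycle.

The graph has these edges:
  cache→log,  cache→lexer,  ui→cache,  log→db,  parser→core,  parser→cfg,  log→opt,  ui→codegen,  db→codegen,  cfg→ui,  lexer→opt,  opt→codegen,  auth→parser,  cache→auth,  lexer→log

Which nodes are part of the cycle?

ui, cfg, auth, cache, parser

DFS with gray/black marking from cache:
cache gray
  auth gray
    parser gray
      cfg gray
        ui gray
          ui→cache: cache is gray → back edge
Back edge closes the cycle cache → auth → parser → cfg → ui → cache; its vertices are {ui, cfg, auth, cache, parser}.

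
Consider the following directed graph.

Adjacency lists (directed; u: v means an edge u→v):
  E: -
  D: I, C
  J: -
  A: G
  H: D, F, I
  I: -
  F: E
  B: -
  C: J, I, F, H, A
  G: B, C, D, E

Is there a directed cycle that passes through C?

C is on a cycle iff C can reach itself via ≥1 edge.
C → H → D → C — yes.

Yes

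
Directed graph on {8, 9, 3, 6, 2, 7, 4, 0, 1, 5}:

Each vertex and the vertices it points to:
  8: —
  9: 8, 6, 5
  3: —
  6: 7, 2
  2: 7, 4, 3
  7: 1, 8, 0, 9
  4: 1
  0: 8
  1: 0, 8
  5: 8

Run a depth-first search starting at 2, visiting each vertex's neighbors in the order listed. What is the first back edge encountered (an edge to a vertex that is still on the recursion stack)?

DFS from 2 (visiting each vertex's neighbors in the order listed); mark gray on enter, black on exit:
2 gray
  7 gray
    1 gray
      0 gray
        8 gray
        8 black
      0 black
      1→8: 8 black — skip
    1 black
    7→8: 8 black — skip
    7→0: 0 black — skip
    9 gray
      9→8: 8 black — skip
      6 gray
        6→7: 7 is gray → back edge
First back edge: 6 → 7.

6->7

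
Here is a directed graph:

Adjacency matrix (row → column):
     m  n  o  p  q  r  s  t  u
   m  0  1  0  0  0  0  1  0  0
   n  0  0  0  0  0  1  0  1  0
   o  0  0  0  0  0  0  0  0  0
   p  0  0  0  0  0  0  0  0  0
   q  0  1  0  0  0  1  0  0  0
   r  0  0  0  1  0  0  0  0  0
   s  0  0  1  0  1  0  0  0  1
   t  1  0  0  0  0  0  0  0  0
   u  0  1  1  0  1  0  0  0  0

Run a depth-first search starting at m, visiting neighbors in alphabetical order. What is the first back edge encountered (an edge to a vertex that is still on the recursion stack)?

DFS from m (visiting neighbors in alphabetical order); mark gray on enter, black on exit:
m gray
  n gray
    r gray
      p gray
      p black
    r black
    t gray
      t→m: m is gray → back edge
First back edge: t → m.

t->m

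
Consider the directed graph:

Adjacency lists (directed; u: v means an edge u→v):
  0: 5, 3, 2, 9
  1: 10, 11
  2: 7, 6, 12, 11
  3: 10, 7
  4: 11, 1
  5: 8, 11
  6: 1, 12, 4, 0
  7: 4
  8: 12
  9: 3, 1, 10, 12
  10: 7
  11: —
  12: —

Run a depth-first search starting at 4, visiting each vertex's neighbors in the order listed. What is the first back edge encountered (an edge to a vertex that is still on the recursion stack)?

DFS from 4 (visiting each vertex's neighbors in the order listed); mark gray on enter, black on exit:
4 gray
  11 gray
  11 black
  1 gray
    10 gray
      7 gray
        7→4: 4 is gray → back edge
First back edge: 7 → 4.

7->4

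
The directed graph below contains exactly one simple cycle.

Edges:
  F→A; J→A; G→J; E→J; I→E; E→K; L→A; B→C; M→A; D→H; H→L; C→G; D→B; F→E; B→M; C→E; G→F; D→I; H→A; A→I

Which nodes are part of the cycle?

A, E, I, J

DFS with gray/black marking from E:
E gray
  K gray
  K black
  J gray
    A gray
      I gray
        I→E: E is gray → back edge
Back edge closes the cycle E → J → A → I → E; its vertices are {A, E, I, J}.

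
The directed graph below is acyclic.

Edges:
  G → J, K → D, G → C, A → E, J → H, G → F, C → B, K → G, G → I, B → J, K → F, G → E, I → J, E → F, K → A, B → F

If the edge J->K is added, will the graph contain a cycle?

Yes

Adding J→K creates a cycle iff K can already reach J.
Path from K: K → G → J.
So K → … → J → K is a cycle.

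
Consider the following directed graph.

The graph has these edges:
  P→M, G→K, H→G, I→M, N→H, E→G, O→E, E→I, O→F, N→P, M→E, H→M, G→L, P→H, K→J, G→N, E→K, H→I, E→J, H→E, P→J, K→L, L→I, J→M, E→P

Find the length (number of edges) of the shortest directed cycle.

For each vertex v, BFS finds the shortest path from v back to v.
The shortest such closed walk is E → P → M → E, length 3.

3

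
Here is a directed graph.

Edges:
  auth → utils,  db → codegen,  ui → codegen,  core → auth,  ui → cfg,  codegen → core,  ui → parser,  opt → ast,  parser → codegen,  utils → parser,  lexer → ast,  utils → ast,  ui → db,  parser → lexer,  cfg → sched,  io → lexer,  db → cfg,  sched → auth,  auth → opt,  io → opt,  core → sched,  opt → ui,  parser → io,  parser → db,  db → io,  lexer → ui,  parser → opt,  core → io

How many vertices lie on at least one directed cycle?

A vertex is on a directed cycle iff it belongs to a strongly connected component of size ≥ 2 (or has a self-loop).
The vertices on cycles are {db, io, ui, cfg, opt, auth, core, lexer, sched, utils, parser, codegen} — 12 in total.

12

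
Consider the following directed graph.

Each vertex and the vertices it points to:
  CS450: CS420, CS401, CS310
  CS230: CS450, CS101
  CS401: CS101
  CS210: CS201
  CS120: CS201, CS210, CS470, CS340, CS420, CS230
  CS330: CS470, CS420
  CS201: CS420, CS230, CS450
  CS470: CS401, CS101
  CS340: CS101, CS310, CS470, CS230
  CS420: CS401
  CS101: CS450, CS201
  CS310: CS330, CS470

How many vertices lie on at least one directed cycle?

9

A vertex is on a directed cycle iff it belongs to a strongly connected component of size ≥ 2 (or has a self-loop).
The vertices on cycles are {CS101, CS201, CS230, CS310, CS330, CS401, CS420, CS450, CS470} — 9 in total.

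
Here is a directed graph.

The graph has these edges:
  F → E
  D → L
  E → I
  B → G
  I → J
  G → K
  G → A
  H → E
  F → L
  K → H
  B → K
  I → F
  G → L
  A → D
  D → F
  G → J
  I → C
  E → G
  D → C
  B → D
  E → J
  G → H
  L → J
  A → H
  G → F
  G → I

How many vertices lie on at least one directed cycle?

8

A vertex is on a directed cycle iff it belongs to a strongly connected component of size ≥ 2 (or has a self-loop).
The vertices on cycles are {A, D, E, F, G, H, I, K} — 8 in total.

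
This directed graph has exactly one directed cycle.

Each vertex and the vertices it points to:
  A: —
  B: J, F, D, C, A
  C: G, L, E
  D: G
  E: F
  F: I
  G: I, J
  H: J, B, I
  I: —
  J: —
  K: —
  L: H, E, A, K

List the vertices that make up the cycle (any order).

DFS with gray/black marking from C:
C gray
  G gray
    I gray
    I black
    J gray
    J black
  G black
  L gray
    H gray
      H→J: J black — skip
      B gray
        B→J: J black — skip
        F gray
          F→I: I black — skip
        F black
        D gray
          D→G: G black — skip
        D black
        B→C: C is gray → back edge
Back edge closes the cycle C → L → H → B → C; its vertices are {B, C, H, L}.

B, C, H, L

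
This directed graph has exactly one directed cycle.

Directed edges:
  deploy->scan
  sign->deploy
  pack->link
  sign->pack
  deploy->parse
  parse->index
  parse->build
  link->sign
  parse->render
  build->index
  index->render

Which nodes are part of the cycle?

link, pack, sign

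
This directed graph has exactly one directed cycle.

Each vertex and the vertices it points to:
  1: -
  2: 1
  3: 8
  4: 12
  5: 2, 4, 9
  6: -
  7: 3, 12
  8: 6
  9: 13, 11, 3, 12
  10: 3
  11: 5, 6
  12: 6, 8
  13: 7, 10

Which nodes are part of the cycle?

5, 9, 11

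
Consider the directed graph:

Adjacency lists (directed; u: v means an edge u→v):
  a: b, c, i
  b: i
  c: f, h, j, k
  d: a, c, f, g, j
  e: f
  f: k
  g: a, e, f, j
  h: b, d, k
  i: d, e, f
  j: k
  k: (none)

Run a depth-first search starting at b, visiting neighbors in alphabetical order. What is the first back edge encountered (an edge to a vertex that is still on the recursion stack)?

DFS from b (visiting neighbors in alphabetical order); mark gray on enter, black on exit:
b gray
  i gray
    d gray
      a gray
        a→b: b is gray → back edge
First back edge: a → b.

a->b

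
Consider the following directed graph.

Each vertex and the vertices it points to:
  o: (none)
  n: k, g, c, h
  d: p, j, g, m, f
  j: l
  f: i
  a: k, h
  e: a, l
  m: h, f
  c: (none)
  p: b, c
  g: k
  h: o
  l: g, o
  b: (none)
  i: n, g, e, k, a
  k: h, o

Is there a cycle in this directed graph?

DFS with white/gray/black marking, starting from o:
o gray
o black
n gray
  k gray
    h gray
      h→o: o black — skip
    h black
    k→o: o black — skip
  k black
  g gray
    g→k: k black — skip
  g black
  c gray
  c black
  n→h: h black — skip
n black
d gray
  p gray
    b gray
    b black
    p→c: c black — skip
  p black
  j gray
    l gray
      l→g: g black — skip
      l→o: o black — skip
    l black
  j black
  d→g: g black — skip
  m gray
    m→h: h black — skip
    f gray
      i gray
        i→n: n black — skip
        i→g: g black — skip
        e gray
          a gray
            a→k: k black — skip
            a→h: h black — skip
          a black
          e→l: l black — skip
        e black
        i→k: k black — skip
        i→a: a black — skip
      i black
    f black
  m black
  d→f: f black — skip
d black
Every edge goes to a white or black vertex — no back edge, so the graph is acyclic.

No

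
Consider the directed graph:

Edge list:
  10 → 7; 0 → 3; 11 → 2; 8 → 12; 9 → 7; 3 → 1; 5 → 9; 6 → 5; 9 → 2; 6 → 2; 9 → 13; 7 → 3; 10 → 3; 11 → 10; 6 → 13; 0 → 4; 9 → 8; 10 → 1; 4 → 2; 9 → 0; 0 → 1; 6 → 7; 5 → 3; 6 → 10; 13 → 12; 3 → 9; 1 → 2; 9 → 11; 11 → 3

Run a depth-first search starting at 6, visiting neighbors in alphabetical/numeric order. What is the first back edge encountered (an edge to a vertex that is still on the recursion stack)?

0->3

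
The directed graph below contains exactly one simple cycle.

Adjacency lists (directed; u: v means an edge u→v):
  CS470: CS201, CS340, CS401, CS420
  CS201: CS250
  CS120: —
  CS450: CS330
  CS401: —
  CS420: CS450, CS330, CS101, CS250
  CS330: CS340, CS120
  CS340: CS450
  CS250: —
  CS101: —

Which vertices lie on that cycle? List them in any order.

CS330, CS340, CS450

DFS with gray/black marking from CS330:
CS330 gray
  CS340 gray
    CS450 gray
      CS450→CS330: CS330 is gray → back edge
Back edge closes the cycle CS330 → CS340 → CS450 → CS330; its vertices are {CS330, CS340, CS450}.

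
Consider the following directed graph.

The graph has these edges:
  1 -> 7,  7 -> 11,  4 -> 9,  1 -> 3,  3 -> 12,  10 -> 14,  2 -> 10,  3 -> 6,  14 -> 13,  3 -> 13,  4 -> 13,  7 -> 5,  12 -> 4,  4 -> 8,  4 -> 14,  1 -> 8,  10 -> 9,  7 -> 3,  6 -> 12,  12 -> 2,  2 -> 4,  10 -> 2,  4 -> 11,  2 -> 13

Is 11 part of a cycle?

11 lies on a cycle iff there is a path from 11 back to itself.
Exploring from 11, it never reaches itself; equivalently, its strongly connected component is a singleton.

No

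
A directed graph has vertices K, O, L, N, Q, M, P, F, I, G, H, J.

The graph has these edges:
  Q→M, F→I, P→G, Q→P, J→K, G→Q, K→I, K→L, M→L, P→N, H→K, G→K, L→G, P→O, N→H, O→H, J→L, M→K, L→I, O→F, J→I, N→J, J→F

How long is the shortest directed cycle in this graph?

3

For each vertex v, BFS finds the shortest path from v back to v.
The shortest such closed walk is P → G → Q → P, length 3.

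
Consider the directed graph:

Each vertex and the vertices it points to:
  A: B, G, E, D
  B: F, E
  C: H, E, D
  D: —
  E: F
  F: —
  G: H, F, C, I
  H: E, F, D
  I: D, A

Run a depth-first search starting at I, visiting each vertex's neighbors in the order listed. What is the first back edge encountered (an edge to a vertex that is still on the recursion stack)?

DFS from I (visiting each vertex's neighbors in the order listed); mark gray on enter, black on exit:
I gray
  D gray
  D black
  A gray
    B gray
      F gray
      F black
      E gray
        E→F: F black — skip
      E black
    B black
    G gray
      H gray
        H→E: E black — skip
        H→F: F black — skip
        H→D: D black — skip
      H black
      G→F: F black — skip
      C gray
        C→H: H black — skip
        C→E: E black — skip
        C→D: D black — skip
      C black
      G→I: I is gray → back edge
First back edge: G → I.

G→I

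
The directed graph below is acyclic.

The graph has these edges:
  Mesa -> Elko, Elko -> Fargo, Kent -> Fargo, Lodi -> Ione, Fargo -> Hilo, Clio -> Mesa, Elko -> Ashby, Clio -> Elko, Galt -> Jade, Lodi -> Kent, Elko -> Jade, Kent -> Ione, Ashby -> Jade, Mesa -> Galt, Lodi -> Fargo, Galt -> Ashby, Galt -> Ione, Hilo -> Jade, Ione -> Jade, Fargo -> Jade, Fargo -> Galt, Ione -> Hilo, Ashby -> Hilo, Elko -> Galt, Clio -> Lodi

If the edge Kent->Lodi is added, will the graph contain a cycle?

Yes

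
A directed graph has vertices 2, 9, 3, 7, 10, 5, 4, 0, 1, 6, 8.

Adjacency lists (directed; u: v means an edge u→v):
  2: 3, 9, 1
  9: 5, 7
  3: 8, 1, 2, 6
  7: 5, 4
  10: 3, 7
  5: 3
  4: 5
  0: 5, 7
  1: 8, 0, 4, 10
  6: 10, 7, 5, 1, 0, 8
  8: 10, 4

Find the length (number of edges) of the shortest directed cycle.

For each vertex v, BFS finds the shortest path from v back to v.
The shortest such closed walk is 2 → 3 → 2, length 2.

2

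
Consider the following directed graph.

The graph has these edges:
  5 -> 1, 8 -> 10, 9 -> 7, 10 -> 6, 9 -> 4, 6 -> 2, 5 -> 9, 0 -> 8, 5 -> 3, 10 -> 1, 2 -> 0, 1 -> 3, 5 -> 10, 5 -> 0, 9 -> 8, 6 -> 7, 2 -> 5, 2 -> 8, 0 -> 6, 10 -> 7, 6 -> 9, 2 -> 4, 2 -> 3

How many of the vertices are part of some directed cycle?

7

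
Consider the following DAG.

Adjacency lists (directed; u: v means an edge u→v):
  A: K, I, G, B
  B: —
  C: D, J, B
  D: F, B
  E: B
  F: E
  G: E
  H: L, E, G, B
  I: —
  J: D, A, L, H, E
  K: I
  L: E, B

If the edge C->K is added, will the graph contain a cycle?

Adding C→K creates a cycle iff K can already reach C.
Explore from K: no path reaches C. The graph stays acyclic.

No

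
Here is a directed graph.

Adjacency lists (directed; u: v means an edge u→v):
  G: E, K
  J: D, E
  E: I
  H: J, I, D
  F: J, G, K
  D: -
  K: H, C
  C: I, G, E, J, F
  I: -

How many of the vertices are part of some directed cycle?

A vertex is on a directed cycle iff it belongs to a strongly connected component of size ≥ 2 (or has a self-loop).
The vertices on cycles are {C, F, G, K} — 4 in total.

4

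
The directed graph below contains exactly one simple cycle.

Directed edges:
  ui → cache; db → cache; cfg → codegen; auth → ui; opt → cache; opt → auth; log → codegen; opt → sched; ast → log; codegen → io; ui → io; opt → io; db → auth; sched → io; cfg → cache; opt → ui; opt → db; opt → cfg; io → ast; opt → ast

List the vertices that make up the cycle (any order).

io, ast, log, codegen

DFS with gray/black marking from ast:
ast gray
  log gray
    codegen gray
      io gray
        io→ast: ast is gray → back edge
Back edge closes the cycle ast → log → codegen → io → ast; its vertices are {io, ast, log, codegen}.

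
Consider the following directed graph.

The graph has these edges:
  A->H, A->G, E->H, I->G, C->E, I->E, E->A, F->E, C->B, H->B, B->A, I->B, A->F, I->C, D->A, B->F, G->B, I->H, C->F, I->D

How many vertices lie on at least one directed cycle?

6

A vertex is on a directed cycle iff it belongs to a strongly connected component of size ≥ 2 (or has a self-loop).
The vertices on cycles are {A, B, E, F, G, H} — 6 in total.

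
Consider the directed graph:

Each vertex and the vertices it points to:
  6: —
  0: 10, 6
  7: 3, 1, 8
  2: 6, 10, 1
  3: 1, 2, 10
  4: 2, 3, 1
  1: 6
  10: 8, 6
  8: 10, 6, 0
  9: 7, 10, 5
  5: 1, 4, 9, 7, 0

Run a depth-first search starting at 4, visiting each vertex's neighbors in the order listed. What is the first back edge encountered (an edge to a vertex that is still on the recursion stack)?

8->10

DFS from 4 (visiting each vertex's neighbors in the order listed); mark gray on enter, black on exit:
4 gray
  2 gray
    6 gray
    6 black
    10 gray
      8 gray
        8→10: 10 is gray → back edge
First back edge: 8 → 10.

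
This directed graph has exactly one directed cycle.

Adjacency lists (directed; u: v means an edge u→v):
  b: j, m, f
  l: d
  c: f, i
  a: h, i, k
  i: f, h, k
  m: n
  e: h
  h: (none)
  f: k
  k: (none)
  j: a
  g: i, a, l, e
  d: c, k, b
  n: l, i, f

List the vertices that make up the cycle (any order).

b, d, l, m, n

DFS with gray/black marking from l:
l gray
  d gray
    c gray
      f gray
        k gray
        k black
      f black
      i gray
        i→f: f black — skip
        h gray
        h black
        i→k: k black — skip
      i black
    c black
    d→k: k black — skip
    b gray
      j gray
        a gray
          a→h: h black — skip
          a→i: i black — skip
          a→k: k black — skip
        a black
      j black
      m gray
        n gray
          n→l: l is gray → back edge
Back edge closes the cycle l → d → b → m → n → l; its vertices are {b, d, l, m, n}.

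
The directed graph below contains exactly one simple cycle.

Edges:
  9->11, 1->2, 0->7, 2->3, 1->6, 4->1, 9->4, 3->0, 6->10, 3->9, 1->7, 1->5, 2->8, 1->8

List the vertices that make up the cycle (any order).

1, 2, 3, 4, 9

DFS with gray/black marking from 1:
1 gray
  8 gray
  8 black
  2 gray
    2→8: 8 black — skip
    3 gray
      9 gray
        11 gray
        11 black
        4 gray
          4→1: 1 is gray → back edge
Back edge closes the cycle 1 → 2 → 3 → 9 → 4 → 1; its vertices are {1, 2, 3, 4, 9}.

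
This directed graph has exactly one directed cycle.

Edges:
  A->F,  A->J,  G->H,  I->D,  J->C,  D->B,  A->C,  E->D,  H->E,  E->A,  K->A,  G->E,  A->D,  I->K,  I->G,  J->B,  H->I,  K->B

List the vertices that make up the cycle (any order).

G, H, I

DFS with gray/black marking from I:
I gray
  G gray
    H gray
      E gray
        A gray
          J gray
            C gray
            C black
            B gray
            B black
          J black
          A→C: C black — skip
          F gray
          F black
          D gray
            D→B: B black — skip
          D black
        A black
        E→D: D black — skip
      E black
      H→I: I is gray → back edge
Back edge closes the cycle I → G → H → I; its vertices are {G, H, I}.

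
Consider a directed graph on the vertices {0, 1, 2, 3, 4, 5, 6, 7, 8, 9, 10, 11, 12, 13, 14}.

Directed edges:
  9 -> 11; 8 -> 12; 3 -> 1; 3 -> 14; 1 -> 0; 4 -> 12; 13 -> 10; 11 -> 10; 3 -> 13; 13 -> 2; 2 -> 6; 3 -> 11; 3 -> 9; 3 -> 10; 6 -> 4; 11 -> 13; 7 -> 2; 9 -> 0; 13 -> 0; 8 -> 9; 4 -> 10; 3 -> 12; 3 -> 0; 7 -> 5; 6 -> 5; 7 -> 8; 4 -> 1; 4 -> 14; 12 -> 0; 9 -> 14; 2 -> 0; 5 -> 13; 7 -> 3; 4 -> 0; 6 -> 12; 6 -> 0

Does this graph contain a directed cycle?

Yes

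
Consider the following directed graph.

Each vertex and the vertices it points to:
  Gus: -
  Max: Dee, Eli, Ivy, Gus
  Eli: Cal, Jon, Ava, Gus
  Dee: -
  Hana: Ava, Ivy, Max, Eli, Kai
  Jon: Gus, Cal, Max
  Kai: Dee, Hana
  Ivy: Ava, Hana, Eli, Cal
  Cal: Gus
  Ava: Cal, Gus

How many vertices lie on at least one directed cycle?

6

A vertex is on a directed cycle iff it belongs to a strongly connected component of size ≥ 2 (or has a self-loop).
The vertices on cycles are {Eli, Ivy, Jon, Kai, Max, Hana} — 6 in total.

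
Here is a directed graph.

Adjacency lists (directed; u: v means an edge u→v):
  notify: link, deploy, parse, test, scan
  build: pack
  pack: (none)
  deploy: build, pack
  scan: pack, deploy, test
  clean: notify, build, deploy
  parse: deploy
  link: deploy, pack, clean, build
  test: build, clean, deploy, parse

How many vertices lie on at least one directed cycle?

5

A vertex is on a directed cycle iff it belongs to a strongly connected component of size ≥ 2 (or has a self-loop).
The vertices on cycles are {link, scan, test, clean, notify} — 5 in total.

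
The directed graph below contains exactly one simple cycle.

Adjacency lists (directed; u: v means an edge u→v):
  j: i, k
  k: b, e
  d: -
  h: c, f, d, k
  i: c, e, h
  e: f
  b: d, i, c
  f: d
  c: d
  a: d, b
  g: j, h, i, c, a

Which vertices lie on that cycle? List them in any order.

b, h, i, k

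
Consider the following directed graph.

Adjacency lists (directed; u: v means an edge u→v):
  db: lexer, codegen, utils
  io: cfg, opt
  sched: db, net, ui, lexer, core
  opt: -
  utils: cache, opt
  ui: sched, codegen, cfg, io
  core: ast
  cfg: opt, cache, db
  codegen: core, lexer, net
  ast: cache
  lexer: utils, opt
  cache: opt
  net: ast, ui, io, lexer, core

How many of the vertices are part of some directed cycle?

7

A vertex is on a directed cycle iff it belongs to a strongly connected component of size ≥ 2 (or has a self-loop).
The vertices on cycles are {db, io, ui, cfg, net, sched, codegen} — 7 in total.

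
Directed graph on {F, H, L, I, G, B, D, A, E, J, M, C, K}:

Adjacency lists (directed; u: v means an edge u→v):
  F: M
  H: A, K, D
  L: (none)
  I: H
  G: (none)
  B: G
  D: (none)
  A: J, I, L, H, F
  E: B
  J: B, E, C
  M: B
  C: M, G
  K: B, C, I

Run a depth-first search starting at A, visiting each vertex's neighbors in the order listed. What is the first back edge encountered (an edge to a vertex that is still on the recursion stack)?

DFS from A (visiting each vertex's neighbors in the order listed); mark gray on enter, black on exit:
A gray
  J gray
    B gray
      G gray
      G black
    B black
    E gray
      E→B: B black — skip
    E black
    C gray
      M gray
        M→B: B black — skip
      M black
      C→G: G black — skip
    C black
  J black
  I gray
    H gray
      H→A: A is gray → back edge
First back edge: H → A.

H→A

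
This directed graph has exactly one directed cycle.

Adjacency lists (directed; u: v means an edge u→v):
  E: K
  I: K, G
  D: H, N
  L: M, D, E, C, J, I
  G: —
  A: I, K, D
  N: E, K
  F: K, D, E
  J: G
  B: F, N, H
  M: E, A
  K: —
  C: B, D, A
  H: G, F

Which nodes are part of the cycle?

D, F, H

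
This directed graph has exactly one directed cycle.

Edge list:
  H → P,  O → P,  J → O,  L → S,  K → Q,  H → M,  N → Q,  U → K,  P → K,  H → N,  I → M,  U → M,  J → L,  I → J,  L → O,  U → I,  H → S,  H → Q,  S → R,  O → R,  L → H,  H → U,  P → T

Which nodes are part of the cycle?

H, I, J, L, U

DFS with gray/black marking from J:
J gray
  L gray
    H gray
      M gray
      M black
      P gray
        K gray
          Q gray
          Q black
        K black
        T gray
        T black
      P black
      H→Q: Q black — skip
      U gray
        U→M: M black — skip
        U→K: K black — skip
        I gray
          I→J: J is gray → back edge
Back edge closes the cycle J → L → H → U → I → J; its vertices are {H, I, J, L, U}.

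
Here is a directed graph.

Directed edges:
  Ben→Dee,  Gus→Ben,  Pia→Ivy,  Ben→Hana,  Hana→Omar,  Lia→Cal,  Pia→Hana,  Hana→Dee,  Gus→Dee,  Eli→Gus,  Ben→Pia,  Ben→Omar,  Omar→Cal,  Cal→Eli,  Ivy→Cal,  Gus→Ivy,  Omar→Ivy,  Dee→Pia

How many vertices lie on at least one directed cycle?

A vertex is on a directed cycle iff it belongs to a strongly connected component of size ≥ 2 (or has a self-loop).
The vertices on cycles are {Ben, Cal, Dee, Eli, Gus, Ivy, Pia, Hana, Omar} — 9 in total.

9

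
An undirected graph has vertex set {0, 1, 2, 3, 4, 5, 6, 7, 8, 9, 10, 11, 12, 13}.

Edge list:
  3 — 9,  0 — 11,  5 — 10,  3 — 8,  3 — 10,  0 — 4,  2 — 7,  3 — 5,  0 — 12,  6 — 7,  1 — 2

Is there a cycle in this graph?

Yes

DFS, tracking each vertex's parent; an edge to a visited non-parent vertex closes a cycle.
Start from 10:
visit 10 (parent –)
  visit 3 (parent 10)
    visit 9 (parent 3)
      9–3: parent, skip
    visit 8 (parent 3)
      8–3: parent, skip
    3–10: parent, skip
    visit 5 (parent 3)
      5–10: 10 visited and ≠ parent → cycle
Cycle: 10 – 3 – 5 – 10.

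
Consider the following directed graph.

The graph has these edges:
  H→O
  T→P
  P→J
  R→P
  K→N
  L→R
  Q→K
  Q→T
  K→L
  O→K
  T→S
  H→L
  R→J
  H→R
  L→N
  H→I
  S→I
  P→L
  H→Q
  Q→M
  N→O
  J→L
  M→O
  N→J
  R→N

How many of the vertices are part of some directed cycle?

7

A vertex is on a directed cycle iff it belongs to a strongly connected component of size ≥ 2 (or has a self-loop).
The vertices on cycles are {J, K, L, N, O, P, R} — 7 in total.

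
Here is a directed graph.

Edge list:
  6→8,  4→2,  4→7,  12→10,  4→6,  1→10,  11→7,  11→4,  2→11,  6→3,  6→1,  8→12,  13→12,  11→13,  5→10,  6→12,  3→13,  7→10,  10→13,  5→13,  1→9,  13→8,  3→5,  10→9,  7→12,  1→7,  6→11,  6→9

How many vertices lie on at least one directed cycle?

A vertex is on a directed cycle iff it belongs to a strongly connected component of size ≥ 2 (or has a self-loop).
The vertices on cycles are {2, 4, 6, 8, 10, 11, 12, 13} — 8 in total.

8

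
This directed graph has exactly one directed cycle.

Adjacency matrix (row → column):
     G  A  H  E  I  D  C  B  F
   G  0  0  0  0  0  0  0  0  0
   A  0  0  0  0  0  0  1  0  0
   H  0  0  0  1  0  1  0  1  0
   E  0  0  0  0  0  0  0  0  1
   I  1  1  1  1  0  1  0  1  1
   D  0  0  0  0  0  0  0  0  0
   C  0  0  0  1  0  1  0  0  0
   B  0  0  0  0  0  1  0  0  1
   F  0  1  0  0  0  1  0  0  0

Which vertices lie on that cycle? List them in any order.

A, C, E, F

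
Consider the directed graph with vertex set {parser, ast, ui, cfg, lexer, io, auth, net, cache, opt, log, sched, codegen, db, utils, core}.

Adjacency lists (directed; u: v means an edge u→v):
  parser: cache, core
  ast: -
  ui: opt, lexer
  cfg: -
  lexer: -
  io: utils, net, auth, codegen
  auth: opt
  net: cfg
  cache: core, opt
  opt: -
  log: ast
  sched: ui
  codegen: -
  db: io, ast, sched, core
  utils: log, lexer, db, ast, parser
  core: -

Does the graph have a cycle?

Yes

DFS with white/gray/black marking, starting from ui:
ui gray
  opt gray
  opt black
  lexer gray
  lexer black
ui black
parser gray
  cache gray
    core gray
    core black
    cache→opt: opt black — skip
  cache black
  parser→core: core black — skip
parser black
ast gray
ast black
cfg gray
cfg black
io gray
  utils gray
    log gray
      log→ast: ast black — skip
    log black
    utils→lexer: lexer black — skip
    db gray
      db→io: io is gray → back edge
Back edge found, so a cycle exists: io → utils → db → io.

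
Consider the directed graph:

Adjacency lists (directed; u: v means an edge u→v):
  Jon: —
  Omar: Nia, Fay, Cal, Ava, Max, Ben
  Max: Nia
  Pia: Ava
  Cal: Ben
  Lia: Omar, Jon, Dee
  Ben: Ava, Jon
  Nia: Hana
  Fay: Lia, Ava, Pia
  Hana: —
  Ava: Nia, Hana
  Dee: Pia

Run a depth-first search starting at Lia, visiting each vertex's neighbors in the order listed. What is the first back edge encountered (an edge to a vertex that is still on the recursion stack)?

DFS from Lia (visiting each vertex's neighbors in the order listed); mark gray on enter, black on exit:
Lia gray
  Omar gray
    Nia gray
      Hana gray
      Hana black
    Nia black
    Fay gray
      Fay→Lia: Lia is gray → back edge
First back edge: Fay → Lia.

Fay->Lia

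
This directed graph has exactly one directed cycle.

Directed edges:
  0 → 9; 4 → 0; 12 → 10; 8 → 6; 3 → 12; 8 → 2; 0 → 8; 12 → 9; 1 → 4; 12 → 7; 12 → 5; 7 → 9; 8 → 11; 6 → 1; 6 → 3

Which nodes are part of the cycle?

0, 1, 4, 6, 8

DFS with gray/black marking from 8:
8 gray
  11 gray
  11 black
  2 gray
  2 black
  6 gray
    3 gray
      12 gray
        10 gray
        10 black
        9 gray
        9 black
        5 gray
        5 black
        7 gray
          7→9: 9 black — skip
        7 black
      12 black
    3 black
    1 gray
      4 gray
        0 gray
          0→9: 9 black — skip
          0→8: 8 is gray → back edge
Back edge closes the cycle 8 → 6 → 1 → 4 → 0 → 8; its vertices are {0, 1, 4, 6, 8}.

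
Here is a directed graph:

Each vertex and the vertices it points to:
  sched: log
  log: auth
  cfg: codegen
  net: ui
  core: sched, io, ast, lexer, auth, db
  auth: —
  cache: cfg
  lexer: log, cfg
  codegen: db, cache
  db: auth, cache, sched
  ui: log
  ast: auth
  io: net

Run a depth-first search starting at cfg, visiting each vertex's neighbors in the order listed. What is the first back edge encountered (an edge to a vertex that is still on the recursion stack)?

cache→cfg

DFS from cfg (visiting each vertex's neighbors in the order listed); mark gray on enter, black on exit:
cfg gray
  codegen gray
    db gray
      auth gray
      auth black
      cache gray
        cache→cfg: cfg is gray → back edge
First back edge: cache → cfg.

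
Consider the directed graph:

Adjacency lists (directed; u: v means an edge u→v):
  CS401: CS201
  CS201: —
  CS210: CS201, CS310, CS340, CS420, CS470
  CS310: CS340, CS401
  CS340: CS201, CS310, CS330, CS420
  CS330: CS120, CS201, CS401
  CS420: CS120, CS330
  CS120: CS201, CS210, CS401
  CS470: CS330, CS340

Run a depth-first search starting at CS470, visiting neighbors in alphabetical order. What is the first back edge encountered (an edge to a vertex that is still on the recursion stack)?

CS340->CS310

DFS from CS470 (visiting neighbors in alphabetical order); mark gray on enter, black on exit:
CS470 gray
  CS330 gray
    CS120 gray
      CS201 gray
      CS201 black
      CS210 gray
        CS210→CS201: CS201 black — skip
        CS310 gray
          CS340 gray
            CS340→CS201: CS201 black — skip
            CS340→CS310: CS310 is gray → back edge
First back edge: CS340 → CS310.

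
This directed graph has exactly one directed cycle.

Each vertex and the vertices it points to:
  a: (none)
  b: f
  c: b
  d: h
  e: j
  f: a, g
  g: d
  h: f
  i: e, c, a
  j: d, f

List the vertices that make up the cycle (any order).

DFS with gray/black marking from d:
d gray
  h gray
    f gray
      a gray
      a black
      g gray
        g→d: d is gray → back edge
Back edge closes the cycle d → h → f → g → d; its vertices are {d, f, g, h}.

d, f, g, h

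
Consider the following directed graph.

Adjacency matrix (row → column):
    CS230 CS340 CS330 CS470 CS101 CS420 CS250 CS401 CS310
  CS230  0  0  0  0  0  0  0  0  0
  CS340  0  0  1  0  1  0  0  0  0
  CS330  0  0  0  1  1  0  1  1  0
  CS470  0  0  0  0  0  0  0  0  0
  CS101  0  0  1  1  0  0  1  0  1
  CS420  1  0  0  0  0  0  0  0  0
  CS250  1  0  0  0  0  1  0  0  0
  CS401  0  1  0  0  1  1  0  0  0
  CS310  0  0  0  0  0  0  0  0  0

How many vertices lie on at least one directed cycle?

A vertex is on a directed cycle iff it belongs to a strongly connected component of size ≥ 2 (or has a self-loop).
The vertices on cycles are {CS101, CS330, CS340, CS401} — 4 in total.

4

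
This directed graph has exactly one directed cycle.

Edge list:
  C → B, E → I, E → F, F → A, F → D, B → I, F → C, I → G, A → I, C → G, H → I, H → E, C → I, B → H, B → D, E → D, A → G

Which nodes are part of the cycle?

DFS with gray/black marking from H:
H gray
  E gray
    I gray
      G gray
      G black
    I black
    D gray
    D black
    F gray
      C gray
        C→G: G black — skip
        B gray
          B→I: I black — skip
          B→D: D black — skip
          B→H: H is gray → back edge
Back edge closes the cycle H → E → F → C → B → H; its vertices are {B, C, E, F, H}.

B, C, E, F, H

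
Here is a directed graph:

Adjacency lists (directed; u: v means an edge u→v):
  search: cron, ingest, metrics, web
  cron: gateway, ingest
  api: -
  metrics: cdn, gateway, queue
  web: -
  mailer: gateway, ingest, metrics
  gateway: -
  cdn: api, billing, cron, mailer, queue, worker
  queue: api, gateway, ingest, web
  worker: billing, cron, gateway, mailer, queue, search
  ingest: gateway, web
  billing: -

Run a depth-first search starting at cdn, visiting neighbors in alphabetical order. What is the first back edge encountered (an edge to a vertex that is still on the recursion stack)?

metrics->cdn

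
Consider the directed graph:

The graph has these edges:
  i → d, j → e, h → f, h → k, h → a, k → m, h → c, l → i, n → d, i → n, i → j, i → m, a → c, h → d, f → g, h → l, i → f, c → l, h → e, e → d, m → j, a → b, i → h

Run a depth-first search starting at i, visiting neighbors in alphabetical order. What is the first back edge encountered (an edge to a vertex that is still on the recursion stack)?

l->i

DFS from i (visiting neighbors in alphabetical order); mark gray on enter, black on exit:
i gray
  d gray
  d black
  f gray
    g gray
    g black
  f black
  h gray
    a gray
      b gray
      b black
      c gray
        l gray
          l→i: i is gray → back edge
First back edge: l → i.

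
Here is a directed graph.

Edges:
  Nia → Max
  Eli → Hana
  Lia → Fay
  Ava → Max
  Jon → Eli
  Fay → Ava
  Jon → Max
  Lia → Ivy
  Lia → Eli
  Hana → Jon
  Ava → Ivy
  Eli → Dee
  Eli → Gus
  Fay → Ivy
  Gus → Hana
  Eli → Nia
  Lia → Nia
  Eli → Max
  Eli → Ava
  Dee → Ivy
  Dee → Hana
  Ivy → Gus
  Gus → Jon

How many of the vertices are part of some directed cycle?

A vertex is on a directed cycle iff it belongs to a strongly connected component of size ≥ 2 (or has a self-loop).
The vertices on cycles are {Ava, Dee, Eli, Gus, Ivy, Jon, Hana} — 7 in total.

7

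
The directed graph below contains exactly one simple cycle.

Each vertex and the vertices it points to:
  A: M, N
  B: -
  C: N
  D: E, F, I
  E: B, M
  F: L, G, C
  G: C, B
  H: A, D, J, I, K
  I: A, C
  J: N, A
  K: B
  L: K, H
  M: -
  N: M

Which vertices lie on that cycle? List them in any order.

D, F, H, L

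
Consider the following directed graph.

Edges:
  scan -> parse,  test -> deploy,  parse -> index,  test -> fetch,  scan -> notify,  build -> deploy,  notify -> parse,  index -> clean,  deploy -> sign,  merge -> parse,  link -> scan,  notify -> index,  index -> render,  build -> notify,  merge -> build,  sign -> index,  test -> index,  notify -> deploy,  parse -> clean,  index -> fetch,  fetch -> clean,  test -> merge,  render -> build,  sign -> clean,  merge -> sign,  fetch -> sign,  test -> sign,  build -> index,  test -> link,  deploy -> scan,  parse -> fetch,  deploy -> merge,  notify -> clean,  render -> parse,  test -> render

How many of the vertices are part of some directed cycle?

10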